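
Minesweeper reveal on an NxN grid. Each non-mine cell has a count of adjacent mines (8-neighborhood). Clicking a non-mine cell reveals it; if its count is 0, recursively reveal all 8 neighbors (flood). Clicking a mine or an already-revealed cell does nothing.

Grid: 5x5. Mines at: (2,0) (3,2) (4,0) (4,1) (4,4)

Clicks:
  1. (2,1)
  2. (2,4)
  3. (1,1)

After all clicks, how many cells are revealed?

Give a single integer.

Answer: 16

Derivation:
Click 1 (2,1) count=2: revealed 1 new [(2,1)] -> total=1
Click 2 (2,4) count=0: revealed 15 new [(0,0) (0,1) (0,2) (0,3) (0,4) (1,0) (1,1) (1,2) (1,3) (1,4) (2,2) (2,3) (2,4) (3,3) (3,4)] -> total=16
Click 3 (1,1) count=1: revealed 0 new [(none)] -> total=16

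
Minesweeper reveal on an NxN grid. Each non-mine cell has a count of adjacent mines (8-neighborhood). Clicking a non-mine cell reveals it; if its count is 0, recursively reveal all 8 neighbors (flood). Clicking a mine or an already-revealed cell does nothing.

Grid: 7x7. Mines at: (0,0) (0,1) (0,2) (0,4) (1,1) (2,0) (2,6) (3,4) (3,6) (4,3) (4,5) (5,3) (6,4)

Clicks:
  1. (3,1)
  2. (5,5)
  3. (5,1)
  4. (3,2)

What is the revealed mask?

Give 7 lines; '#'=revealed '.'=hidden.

Click 1 (3,1) count=1: revealed 1 new [(3,1)] -> total=1
Click 2 (5,5) count=2: revealed 1 new [(5,5)] -> total=2
Click 3 (5,1) count=0: revealed 11 new [(3,0) (3,2) (4,0) (4,1) (4,2) (5,0) (5,1) (5,2) (6,0) (6,1) (6,2)] -> total=13
Click 4 (3,2) count=1: revealed 0 new [(none)] -> total=13

Answer: .......
.......
.......
###....
###....
###..#.
###....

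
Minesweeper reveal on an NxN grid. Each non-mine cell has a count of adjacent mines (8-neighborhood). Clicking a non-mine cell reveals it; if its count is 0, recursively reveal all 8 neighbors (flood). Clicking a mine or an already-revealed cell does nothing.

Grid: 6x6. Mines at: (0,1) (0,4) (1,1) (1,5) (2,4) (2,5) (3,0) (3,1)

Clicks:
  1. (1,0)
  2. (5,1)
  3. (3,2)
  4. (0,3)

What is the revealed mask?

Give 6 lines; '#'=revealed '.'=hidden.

Click 1 (1,0) count=2: revealed 1 new [(1,0)] -> total=1
Click 2 (5,1) count=0: revealed 16 new [(3,2) (3,3) (3,4) (3,5) (4,0) (4,1) (4,2) (4,3) (4,4) (4,5) (5,0) (5,1) (5,2) (5,3) (5,4) (5,5)] -> total=17
Click 3 (3,2) count=1: revealed 0 new [(none)] -> total=17
Click 4 (0,3) count=1: revealed 1 new [(0,3)] -> total=18

Answer: ...#..
#.....
......
..####
######
######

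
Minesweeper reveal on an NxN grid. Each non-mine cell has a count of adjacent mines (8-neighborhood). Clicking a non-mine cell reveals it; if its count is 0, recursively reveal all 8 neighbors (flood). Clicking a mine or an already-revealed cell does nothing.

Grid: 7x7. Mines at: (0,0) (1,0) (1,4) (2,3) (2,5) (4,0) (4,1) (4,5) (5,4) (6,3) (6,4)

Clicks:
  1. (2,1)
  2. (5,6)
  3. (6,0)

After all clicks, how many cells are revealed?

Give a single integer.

Click 1 (2,1) count=1: revealed 1 new [(2,1)] -> total=1
Click 2 (5,6) count=1: revealed 1 new [(5,6)] -> total=2
Click 3 (6,0) count=0: revealed 6 new [(5,0) (5,1) (5,2) (6,0) (6,1) (6,2)] -> total=8

Answer: 8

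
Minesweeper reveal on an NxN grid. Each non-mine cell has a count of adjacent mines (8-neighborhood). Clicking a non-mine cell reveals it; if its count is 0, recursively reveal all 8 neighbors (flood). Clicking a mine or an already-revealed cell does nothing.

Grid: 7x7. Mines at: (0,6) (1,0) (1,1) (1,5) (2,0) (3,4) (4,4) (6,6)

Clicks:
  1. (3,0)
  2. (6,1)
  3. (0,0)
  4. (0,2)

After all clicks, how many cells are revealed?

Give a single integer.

Answer: 25

Derivation:
Click 1 (3,0) count=1: revealed 1 new [(3,0)] -> total=1
Click 2 (6,1) count=0: revealed 22 new [(2,1) (2,2) (2,3) (3,1) (3,2) (3,3) (4,0) (4,1) (4,2) (4,3) (5,0) (5,1) (5,2) (5,3) (5,4) (5,5) (6,0) (6,1) (6,2) (6,3) (6,4) (6,5)] -> total=23
Click 3 (0,0) count=2: revealed 1 new [(0,0)] -> total=24
Click 4 (0,2) count=1: revealed 1 new [(0,2)] -> total=25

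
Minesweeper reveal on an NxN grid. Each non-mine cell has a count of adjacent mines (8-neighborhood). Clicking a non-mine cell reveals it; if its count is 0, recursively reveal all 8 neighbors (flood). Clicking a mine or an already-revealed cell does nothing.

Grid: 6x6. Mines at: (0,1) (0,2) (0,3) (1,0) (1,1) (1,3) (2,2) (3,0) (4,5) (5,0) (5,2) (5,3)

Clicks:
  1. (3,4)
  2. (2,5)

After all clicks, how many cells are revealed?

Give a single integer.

Click 1 (3,4) count=1: revealed 1 new [(3,4)] -> total=1
Click 2 (2,5) count=0: revealed 7 new [(0,4) (0,5) (1,4) (1,5) (2,4) (2,5) (3,5)] -> total=8

Answer: 8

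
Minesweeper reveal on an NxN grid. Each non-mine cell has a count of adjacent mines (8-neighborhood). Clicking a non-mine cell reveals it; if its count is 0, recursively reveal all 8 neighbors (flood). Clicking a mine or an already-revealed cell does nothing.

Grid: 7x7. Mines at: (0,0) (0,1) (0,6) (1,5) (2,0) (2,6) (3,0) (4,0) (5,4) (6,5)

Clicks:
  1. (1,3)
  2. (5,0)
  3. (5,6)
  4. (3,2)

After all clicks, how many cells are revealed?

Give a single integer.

Click 1 (1,3) count=0: revealed 30 new [(0,2) (0,3) (0,4) (1,1) (1,2) (1,3) (1,4) (2,1) (2,2) (2,3) (2,4) (2,5) (3,1) (3,2) (3,3) (3,4) (3,5) (4,1) (4,2) (4,3) (4,4) (4,5) (5,0) (5,1) (5,2) (5,3) (6,0) (6,1) (6,2) (6,3)] -> total=30
Click 2 (5,0) count=1: revealed 0 new [(none)] -> total=30
Click 3 (5,6) count=1: revealed 1 new [(5,6)] -> total=31
Click 4 (3,2) count=0: revealed 0 new [(none)] -> total=31

Answer: 31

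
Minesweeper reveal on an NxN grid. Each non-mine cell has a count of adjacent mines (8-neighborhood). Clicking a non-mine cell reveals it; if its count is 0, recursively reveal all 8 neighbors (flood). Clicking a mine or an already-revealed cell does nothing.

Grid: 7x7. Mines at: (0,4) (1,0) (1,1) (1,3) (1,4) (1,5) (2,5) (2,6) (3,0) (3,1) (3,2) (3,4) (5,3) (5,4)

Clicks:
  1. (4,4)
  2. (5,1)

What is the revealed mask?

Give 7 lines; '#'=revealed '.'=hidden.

Click 1 (4,4) count=3: revealed 1 new [(4,4)] -> total=1
Click 2 (5,1) count=0: revealed 9 new [(4,0) (4,1) (4,2) (5,0) (5,1) (5,2) (6,0) (6,1) (6,2)] -> total=10

Answer: .......
.......
.......
.......
###.#..
###....
###....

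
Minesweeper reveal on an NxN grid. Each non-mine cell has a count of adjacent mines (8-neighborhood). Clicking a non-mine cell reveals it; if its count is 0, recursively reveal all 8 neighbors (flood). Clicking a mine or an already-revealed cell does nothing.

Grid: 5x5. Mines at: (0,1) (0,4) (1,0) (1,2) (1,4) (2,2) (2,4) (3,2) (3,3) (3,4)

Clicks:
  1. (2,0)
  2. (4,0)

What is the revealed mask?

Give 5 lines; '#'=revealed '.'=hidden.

Click 1 (2,0) count=1: revealed 1 new [(2,0)] -> total=1
Click 2 (4,0) count=0: revealed 5 new [(2,1) (3,0) (3,1) (4,0) (4,1)] -> total=6

Answer: .....
.....
##...
##...
##...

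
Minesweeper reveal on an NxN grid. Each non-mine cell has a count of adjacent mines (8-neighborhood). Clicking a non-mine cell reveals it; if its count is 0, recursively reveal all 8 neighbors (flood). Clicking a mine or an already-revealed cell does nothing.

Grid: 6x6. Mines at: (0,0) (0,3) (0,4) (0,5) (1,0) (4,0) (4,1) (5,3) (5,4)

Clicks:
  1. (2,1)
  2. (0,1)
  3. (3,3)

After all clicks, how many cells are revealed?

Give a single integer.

Answer: 20

Derivation:
Click 1 (2,1) count=1: revealed 1 new [(2,1)] -> total=1
Click 2 (0,1) count=2: revealed 1 new [(0,1)] -> total=2
Click 3 (3,3) count=0: revealed 18 new [(1,1) (1,2) (1,3) (1,4) (1,5) (2,2) (2,3) (2,4) (2,5) (3,1) (3,2) (3,3) (3,4) (3,5) (4,2) (4,3) (4,4) (4,5)] -> total=20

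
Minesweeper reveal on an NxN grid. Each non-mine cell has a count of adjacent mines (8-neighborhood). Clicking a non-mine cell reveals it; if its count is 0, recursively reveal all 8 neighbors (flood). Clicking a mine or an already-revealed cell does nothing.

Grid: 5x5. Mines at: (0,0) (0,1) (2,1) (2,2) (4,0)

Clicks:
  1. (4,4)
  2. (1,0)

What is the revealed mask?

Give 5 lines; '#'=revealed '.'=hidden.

Click 1 (4,4) count=0: revealed 16 new [(0,2) (0,3) (0,4) (1,2) (1,3) (1,4) (2,3) (2,4) (3,1) (3,2) (3,3) (3,4) (4,1) (4,2) (4,3) (4,4)] -> total=16
Click 2 (1,0) count=3: revealed 1 new [(1,0)] -> total=17

Answer: ..###
#.###
...##
.####
.####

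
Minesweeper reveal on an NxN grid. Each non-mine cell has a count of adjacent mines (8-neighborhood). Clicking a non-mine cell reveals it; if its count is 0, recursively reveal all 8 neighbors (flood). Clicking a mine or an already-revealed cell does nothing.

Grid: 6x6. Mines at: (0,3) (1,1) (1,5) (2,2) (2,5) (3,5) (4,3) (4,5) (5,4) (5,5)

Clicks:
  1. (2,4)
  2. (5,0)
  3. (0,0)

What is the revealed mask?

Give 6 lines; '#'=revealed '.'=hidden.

Answer: #.....
......
##..#.
###...
###...
###...

Derivation:
Click 1 (2,4) count=3: revealed 1 new [(2,4)] -> total=1
Click 2 (5,0) count=0: revealed 11 new [(2,0) (2,1) (3,0) (3,1) (3,2) (4,0) (4,1) (4,2) (5,0) (5,1) (5,2)] -> total=12
Click 3 (0,0) count=1: revealed 1 new [(0,0)] -> total=13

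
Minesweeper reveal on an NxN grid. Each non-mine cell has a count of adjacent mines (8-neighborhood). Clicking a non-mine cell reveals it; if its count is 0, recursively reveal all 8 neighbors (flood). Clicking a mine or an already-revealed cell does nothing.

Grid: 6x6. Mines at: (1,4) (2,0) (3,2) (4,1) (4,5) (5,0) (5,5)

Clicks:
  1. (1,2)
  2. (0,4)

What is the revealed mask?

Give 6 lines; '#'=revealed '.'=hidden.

Click 1 (1,2) count=0: revealed 11 new [(0,0) (0,1) (0,2) (0,3) (1,0) (1,1) (1,2) (1,3) (2,1) (2,2) (2,3)] -> total=11
Click 2 (0,4) count=1: revealed 1 new [(0,4)] -> total=12

Answer: #####.
####..
.###..
......
......
......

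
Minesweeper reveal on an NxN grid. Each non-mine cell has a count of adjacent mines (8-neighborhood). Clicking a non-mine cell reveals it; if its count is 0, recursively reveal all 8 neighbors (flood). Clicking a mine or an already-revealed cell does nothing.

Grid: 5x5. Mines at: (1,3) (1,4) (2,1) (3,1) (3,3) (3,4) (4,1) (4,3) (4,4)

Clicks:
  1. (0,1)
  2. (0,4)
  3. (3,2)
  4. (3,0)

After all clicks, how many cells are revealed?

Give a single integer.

Answer: 9

Derivation:
Click 1 (0,1) count=0: revealed 6 new [(0,0) (0,1) (0,2) (1,0) (1,1) (1,2)] -> total=6
Click 2 (0,4) count=2: revealed 1 new [(0,4)] -> total=7
Click 3 (3,2) count=5: revealed 1 new [(3,2)] -> total=8
Click 4 (3,0) count=3: revealed 1 new [(3,0)] -> total=9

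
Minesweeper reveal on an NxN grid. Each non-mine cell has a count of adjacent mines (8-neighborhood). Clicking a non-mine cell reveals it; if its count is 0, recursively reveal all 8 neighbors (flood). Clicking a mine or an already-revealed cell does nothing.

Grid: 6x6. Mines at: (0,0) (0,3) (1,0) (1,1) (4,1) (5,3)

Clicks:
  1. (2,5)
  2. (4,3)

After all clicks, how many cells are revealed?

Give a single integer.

Answer: 20

Derivation:
Click 1 (2,5) count=0: revealed 20 new [(0,4) (0,5) (1,2) (1,3) (1,4) (1,5) (2,2) (2,3) (2,4) (2,5) (3,2) (3,3) (3,4) (3,5) (4,2) (4,3) (4,4) (4,5) (5,4) (5,5)] -> total=20
Click 2 (4,3) count=1: revealed 0 new [(none)] -> total=20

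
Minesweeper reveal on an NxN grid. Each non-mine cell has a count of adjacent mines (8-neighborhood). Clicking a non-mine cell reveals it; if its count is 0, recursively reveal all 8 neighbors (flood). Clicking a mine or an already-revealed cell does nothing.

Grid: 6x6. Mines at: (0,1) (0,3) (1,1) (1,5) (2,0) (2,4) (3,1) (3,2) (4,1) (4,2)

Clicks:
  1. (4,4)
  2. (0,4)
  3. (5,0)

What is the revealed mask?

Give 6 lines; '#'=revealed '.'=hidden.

Answer: ....#.
......
......
...###
...###
#..###

Derivation:
Click 1 (4,4) count=0: revealed 9 new [(3,3) (3,4) (3,5) (4,3) (4,4) (4,5) (5,3) (5,4) (5,5)] -> total=9
Click 2 (0,4) count=2: revealed 1 new [(0,4)] -> total=10
Click 3 (5,0) count=1: revealed 1 new [(5,0)] -> total=11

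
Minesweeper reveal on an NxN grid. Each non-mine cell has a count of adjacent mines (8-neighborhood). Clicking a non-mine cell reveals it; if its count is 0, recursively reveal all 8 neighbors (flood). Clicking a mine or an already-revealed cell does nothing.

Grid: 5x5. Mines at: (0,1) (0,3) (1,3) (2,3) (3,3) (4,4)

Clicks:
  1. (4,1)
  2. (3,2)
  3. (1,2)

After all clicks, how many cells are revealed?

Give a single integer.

Click 1 (4,1) count=0: revealed 12 new [(1,0) (1,1) (1,2) (2,0) (2,1) (2,2) (3,0) (3,1) (3,2) (4,0) (4,1) (4,2)] -> total=12
Click 2 (3,2) count=2: revealed 0 new [(none)] -> total=12
Click 3 (1,2) count=4: revealed 0 new [(none)] -> total=12

Answer: 12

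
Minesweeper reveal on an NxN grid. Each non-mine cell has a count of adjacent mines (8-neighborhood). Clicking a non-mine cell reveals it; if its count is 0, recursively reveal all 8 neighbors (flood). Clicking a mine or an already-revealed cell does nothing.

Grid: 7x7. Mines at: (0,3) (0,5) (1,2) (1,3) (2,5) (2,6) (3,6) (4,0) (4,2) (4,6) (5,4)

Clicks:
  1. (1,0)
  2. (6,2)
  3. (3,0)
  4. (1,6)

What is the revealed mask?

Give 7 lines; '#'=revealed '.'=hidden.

Answer: ##.....
##....#
##.....
##.....
.......
####...
####...

Derivation:
Click 1 (1,0) count=0: revealed 8 new [(0,0) (0,1) (1,0) (1,1) (2,0) (2,1) (3,0) (3,1)] -> total=8
Click 2 (6,2) count=0: revealed 8 new [(5,0) (5,1) (5,2) (5,3) (6,0) (6,1) (6,2) (6,3)] -> total=16
Click 3 (3,0) count=1: revealed 0 new [(none)] -> total=16
Click 4 (1,6) count=3: revealed 1 new [(1,6)] -> total=17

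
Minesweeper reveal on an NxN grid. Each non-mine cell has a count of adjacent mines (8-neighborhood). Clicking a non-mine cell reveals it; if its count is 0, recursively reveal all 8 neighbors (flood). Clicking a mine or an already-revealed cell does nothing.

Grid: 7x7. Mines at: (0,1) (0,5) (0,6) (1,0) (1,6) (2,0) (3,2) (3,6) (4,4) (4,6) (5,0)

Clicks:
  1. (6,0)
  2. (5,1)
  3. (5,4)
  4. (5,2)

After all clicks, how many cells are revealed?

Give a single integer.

Answer: 16

Derivation:
Click 1 (6,0) count=1: revealed 1 new [(6,0)] -> total=1
Click 2 (5,1) count=1: revealed 1 new [(5,1)] -> total=2
Click 3 (5,4) count=1: revealed 1 new [(5,4)] -> total=3
Click 4 (5,2) count=0: revealed 13 new [(4,1) (4,2) (4,3) (5,2) (5,3) (5,5) (5,6) (6,1) (6,2) (6,3) (6,4) (6,5) (6,6)] -> total=16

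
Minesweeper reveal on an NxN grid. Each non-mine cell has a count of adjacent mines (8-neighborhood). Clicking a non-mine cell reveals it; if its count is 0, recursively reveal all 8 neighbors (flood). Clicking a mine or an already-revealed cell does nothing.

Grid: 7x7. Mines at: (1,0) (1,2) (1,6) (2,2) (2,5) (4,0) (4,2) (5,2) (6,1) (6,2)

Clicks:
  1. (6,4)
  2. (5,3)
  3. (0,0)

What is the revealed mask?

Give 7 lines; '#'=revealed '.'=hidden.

Answer: #......
.......
.......
...####
...####
...####
...####

Derivation:
Click 1 (6,4) count=0: revealed 16 new [(3,3) (3,4) (3,5) (3,6) (4,3) (4,4) (4,5) (4,6) (5,3) (5,4) (5,5) (5,6) (6,3) (6,4) (6,5) (6,6)] -> total=16
Click 2 (5,3) count=3: revealed 0 new [(none)] -> total=16
Click 3 (0,0) count=1: revealed 1 new [(0,0)] -> total=17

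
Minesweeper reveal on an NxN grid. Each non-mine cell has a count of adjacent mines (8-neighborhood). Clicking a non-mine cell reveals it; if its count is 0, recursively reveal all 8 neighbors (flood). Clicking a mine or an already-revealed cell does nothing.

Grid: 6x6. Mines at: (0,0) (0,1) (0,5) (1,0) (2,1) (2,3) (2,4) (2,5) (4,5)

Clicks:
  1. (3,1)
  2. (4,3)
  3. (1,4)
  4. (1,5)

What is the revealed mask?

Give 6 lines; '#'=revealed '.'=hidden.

Click 1 (3,1) count=1: revealed 1 new [(3,1)] -> total=1
Click 2 (4,3) count=0: revealed 14 new [(3,0) (3,2) (3,3) (3,4) (4,0) (4,1) (4,2) (4,3) (4,4) (5,0) (5,1) (5,2) (5,3) (5,4)] -> total=15
Click 3 (1,4) count=4: revealed 1 new [(1,4)] -> total=16
Click 4 (1,5) count=3: revealed 1 new [(1,5)] -> total=17

Answer: ......
....##
......
#####.
#####.
#####.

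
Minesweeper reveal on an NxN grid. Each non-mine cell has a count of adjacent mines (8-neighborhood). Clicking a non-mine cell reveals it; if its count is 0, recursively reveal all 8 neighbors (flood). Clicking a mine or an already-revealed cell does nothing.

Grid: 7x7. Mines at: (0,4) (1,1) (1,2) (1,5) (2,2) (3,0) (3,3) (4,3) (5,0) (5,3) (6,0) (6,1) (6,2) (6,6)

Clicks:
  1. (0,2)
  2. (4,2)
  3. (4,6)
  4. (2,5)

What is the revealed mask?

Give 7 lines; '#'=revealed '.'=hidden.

Answer: ..#....
.......
....###
....###
..#.###
....###
.......

Derivation:
Click 1 (0,2) count=2: revealed 1 new [(0,2)] -> total=1
Click 2 (4,2) count=3: revealed 1 new [(4,2)] -> total=2
Click 3 (4,6) count=0: revealed 12 new [(2,4) (2,5) (2,6) (3,4) (3,5) (3,6) (4,4) (4,5) (4,6) (5,4) (5,5) (5,6)] -> total=14
Click 4 (2,5) count=1: revealed 0 new [(none)] -> total=14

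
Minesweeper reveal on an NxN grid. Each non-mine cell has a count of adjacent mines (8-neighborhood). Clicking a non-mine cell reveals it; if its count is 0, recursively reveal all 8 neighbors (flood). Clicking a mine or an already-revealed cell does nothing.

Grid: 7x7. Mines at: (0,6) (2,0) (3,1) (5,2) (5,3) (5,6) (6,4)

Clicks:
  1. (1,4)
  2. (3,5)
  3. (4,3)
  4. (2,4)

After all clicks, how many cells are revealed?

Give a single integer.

Click 1 (1,4) count=0: revealed 29 new [(0,0) (0,1) (0,2) (0,3) (0,4) (0,5) (1,0) (1,1) (1,2) (1,3) (1,4) (1,5) (1,6) (2,1) (2,2) (2,3) (2,4) (2,5) (2,6) (3,2) (3,3) (3,4) (3,5) (3,6) (4,2) (4,3) (4,4) (4,5) (4,6)] -> total=29
Click 2 (3,5) count=0: revealed 0 new [(none)] -> total=29
Click 3 (4,3) count=2: revealed 0 new [(none)] -> total=29
Click 4 (2,4) count=0: revealed 0 new [(none)] -> total=29

Answer: 29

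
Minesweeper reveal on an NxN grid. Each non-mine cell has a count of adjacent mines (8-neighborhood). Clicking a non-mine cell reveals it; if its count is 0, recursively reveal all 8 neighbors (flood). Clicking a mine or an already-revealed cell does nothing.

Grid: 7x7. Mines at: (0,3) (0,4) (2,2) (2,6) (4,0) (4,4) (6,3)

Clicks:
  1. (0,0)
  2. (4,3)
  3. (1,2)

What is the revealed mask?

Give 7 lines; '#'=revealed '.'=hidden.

Click 1 (0,0) count=0: revealed 10 new [(0,0) (0,1) (0,2) (1,0) (1,1) (1,2) (2,0) (2,1) (3,0) (3,1)] -> total=10
Click 2 (4,3) count=1: revealed 1 new [(4,3)] -> total=11
Click 3 (1,2) count=2: revealed 0 new [(none)] -> total=11

Answer: ###....
###....
##.....
##.....
...#...
.......
.......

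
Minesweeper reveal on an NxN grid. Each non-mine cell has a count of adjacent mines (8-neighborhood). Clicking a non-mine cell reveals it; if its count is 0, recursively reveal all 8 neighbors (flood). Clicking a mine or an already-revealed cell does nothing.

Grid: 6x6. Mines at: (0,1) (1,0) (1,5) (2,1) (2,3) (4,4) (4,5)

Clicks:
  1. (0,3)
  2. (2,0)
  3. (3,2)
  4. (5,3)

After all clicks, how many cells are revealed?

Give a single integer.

Click 1 (0,3) count=0: revealed 6 new [(0,2) (0,3) (0,4) (1,2) (1,3) (1,4)] -> total=6
Click 2 (2,0) count=2: revealed 1 new [(2,0)] -> total=7
Click 3 (3,2) count=2: revealed 1 new [(3,2)] -> total=8
Click 4 (5,3) count=1: revealed 1 new [(5,3)] -> total=9

Answer: 9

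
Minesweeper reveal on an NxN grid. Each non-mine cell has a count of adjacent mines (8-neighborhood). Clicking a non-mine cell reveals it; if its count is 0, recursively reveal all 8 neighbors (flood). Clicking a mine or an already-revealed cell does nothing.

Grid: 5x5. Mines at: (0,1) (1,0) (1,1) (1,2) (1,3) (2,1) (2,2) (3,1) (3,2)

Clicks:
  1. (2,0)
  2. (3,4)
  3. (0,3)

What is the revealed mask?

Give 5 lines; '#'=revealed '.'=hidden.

Click 1 (2,0) count=4: revealed 1 new [(2,0)] -> total=1
Click 2 (3,4) count=0: revealed 6 new [(2,3) (2,4) (3,3) (3,4) (4,3) (4,4)] -> total=7
Click 3 (0,3) count=2: revealed 1 new [(0,3)] -> total=8

Answer: ...#.
.....
#..##
...##
...##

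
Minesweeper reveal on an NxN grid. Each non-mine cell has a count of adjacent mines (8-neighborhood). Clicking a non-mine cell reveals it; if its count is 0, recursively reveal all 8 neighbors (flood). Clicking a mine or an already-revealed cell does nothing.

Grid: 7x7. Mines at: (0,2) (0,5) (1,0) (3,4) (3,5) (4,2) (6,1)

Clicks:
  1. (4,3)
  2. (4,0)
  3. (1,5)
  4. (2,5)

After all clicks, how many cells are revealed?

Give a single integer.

Answer: 11

Derivation:
Click 1 (4,3) count=2: revealed 1 new [(4,3)] -> total=1
Click 2 (4,0) count=0: revealed 8 new [(2,0) (2,1) (3,0) (3,1) (4,0) (4,1) (5,0) (5,1)] -> total=9
Click 3 (1,5) count=1: revealed 1 new [(1,5)] -> total=10
Click 4 (2,5) count=2: revealed 1 new [(2,5)] -> total=11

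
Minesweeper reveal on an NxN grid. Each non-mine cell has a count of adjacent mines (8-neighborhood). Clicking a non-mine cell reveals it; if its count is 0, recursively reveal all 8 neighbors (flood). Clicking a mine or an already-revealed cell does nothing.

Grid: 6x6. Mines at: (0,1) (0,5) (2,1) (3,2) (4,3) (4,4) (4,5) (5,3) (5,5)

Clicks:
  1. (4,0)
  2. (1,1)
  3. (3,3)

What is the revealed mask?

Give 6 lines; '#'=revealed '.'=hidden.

Answer: ......
.#....
......
##.#..
###...
###...

Derivation:
Click 1 (4,0) count=0: revealed 8 new [(3,0) (3,1) (4,0) (4,1) (4,2) (5,0) (5,1) (5,2)] -> total=8
Click 2 (1,1) count=2: revealed 1 new [(1,1)] -> total=9
Click 3 (3,3) count=3: revealed 1 new [(3,3)] -> total=10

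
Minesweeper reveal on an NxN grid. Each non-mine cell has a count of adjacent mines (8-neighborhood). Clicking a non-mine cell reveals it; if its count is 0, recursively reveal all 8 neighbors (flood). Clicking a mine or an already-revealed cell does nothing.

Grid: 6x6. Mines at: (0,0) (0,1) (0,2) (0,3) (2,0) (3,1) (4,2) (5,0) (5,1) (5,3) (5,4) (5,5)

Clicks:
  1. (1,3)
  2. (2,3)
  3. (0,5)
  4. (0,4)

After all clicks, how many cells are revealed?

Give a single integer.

Click 1 (1,3) count=2: revealed 1 new [(1,3)] -> total=1
Click 2 (2,3) count=0: revealed 16 new [(0,4) (0,5) (1,2) (1,4) (1,5) (2,2) (2,3) (2,4) (2,5) (3,2) (3,3) (3,4) (3,5) (4,3) (4,4) (4,5)] -> total=17
Click 3 (0,5) count=0: revealed 0 new [(none)] -> total=17
Click 4 (0,4) count=1: revealed 0 new [(none)] -> total=17

Answer: 17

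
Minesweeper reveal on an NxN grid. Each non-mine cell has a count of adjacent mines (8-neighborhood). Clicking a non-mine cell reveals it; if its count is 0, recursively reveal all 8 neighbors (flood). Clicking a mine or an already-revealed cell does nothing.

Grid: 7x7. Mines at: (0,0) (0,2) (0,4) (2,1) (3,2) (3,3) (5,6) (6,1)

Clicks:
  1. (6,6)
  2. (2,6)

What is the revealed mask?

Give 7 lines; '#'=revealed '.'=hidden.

Click 1 (6,6) count=1: revealed 1 new [(6,6)] -> total=1
Click 2 (2,6) count=0: revealed 14 new [(0,5) (0,6) (1,4) (1,5) (1,6) (2,4) (2,5) (2,6) (3,4) (3,5) (3,6) (4,4) (4,5) (4,6)] -> total=15

Answer: .....##
....###
....###
....###
....###
.......
......#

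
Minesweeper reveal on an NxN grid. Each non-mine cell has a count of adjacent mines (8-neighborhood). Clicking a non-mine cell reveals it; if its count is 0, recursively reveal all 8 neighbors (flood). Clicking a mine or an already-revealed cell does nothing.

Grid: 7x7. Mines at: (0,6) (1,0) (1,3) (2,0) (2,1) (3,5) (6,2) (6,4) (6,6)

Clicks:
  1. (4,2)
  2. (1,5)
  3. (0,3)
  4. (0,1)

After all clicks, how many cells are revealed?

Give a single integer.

Answer: 23

Derivation:
Click 1 (4,2) count=0: revealed 20 new [(2,2) (2,3) (2,4) (3,0) (3,1) (3,2) (3,3) (3,4) (4,0) (4,1) (4,2) (4,3) (4,4) (5,0) (5,1) (5,2) (5,3) (5,4) (6,0) (6,1)] -> total=20
Click 2 (1,5) count=1: revealed 1 new [(1,5)] -> total=21
Click 3 (0,3) count=1: revealed 1 new [(0,3)] -> total=22
Click 4 (0,1) count=1: revealed 1 new [(0,1)] -> total=23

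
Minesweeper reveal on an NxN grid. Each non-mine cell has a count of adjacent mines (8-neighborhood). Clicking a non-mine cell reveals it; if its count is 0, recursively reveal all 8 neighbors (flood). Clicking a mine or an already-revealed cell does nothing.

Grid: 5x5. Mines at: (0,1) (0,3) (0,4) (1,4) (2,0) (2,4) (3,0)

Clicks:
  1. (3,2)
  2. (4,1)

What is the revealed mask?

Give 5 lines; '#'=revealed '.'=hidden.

Answer: .....
.###.
.###.
.####
.####

Derivation:
Click 1 (3,2) count=0: revealed 14 new [(1,1) (1,2) (1,3) (2,1) (2,2) (2,3) (3,1) (3,2) (3,3) (3,4) (4,1) (4,2) (4,3) (4,4)] -> total=14
Click 2 (4,1) count=1: revealed 0 new [(none)] -> total=14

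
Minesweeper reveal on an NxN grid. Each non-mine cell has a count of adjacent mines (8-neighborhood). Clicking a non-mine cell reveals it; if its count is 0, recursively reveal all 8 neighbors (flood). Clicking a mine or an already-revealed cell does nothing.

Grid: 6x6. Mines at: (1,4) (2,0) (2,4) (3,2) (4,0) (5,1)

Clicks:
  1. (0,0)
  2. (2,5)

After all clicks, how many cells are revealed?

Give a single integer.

Click 1 (0,0) count=0: revealed 11 new [(0,0) (0,1) (0,2) (0,3) (1,0) (1,1) (1,2) (1,3) (2,1) (2,2) (2,3)] -> total=11
Click 2 (2,5) count=2: revealed 1 new [(2,5)] -> total=12

Answer: 12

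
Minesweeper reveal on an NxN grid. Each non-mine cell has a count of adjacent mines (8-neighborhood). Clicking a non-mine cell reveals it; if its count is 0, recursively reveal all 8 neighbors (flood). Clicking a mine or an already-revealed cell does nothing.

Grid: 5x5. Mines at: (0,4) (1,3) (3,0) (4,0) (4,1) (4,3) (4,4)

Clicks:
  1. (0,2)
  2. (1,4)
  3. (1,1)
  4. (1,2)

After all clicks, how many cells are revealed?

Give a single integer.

Click 1 (0,2) count=1: revealed 1 new [(0,2)] -> total=1
Click 2 (1,4) count=2: revealed 1 new [(1,4)] -> total=2
Click 3 (1,1) count=0: revealed 8 new [(0,0) (0,1) (1,0) (1,1) (1,2) (2,0) (2,1) (2,2)] -> total=10
Click 4 (1,2) count=1: revealed 0 new [(none)] -> total=10

Answer: 10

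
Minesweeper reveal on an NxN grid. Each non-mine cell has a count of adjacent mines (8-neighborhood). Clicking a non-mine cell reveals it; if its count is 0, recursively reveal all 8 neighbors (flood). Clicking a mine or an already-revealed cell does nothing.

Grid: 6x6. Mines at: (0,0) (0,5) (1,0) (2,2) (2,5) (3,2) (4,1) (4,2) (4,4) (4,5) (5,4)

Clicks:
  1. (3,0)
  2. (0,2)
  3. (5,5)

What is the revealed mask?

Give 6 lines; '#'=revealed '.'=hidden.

Answer: .####.
.####.
......
#.....
......
.....#

Derivation:
Click 1 (3,0) count=1: revealed 1 new [(3,0)] -> total=1
Click 2 (0,2) count=0: revealed 8 new [(0,1) (0,2) (0,3) (0,4) (1,1) (1,2) (1,3) (1,4)] -> total=9
Click 3 (5,5) count=3: revealed 1 new [(5,5)] -> total=10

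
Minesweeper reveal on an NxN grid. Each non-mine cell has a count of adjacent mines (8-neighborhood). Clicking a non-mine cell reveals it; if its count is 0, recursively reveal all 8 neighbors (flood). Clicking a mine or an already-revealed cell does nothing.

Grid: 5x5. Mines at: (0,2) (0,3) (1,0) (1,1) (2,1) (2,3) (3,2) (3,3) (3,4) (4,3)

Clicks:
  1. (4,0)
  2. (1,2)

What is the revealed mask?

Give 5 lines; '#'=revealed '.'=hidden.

Answer: .....
..#..
.....
##...
##...

Derivation:
Click 1 (4,0) count=0: revealed 4 new [(3,0) (3,1) (4,0) (4,1)] -> total=4
Click 2 (1,2) count=5: revealed 1 new [(1,2)] -> total=5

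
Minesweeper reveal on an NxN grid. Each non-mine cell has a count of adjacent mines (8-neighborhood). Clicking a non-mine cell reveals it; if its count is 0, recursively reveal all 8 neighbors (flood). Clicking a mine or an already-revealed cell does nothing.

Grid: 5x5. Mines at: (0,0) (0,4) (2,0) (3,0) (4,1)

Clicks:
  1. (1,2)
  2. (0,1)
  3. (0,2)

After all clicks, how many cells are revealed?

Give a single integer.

Answer: 18

Derivation:
Click 1 (1,2) count=0: revealed 18 new [(0,1) (0,2) (0,3) (1,1) (1,2) (1,3) (1,4) (2,1) (2,2) (2,3) (2,4) (3,1) (3,2) (3,3) (3,4) (4,2) (4,3) (4,4)] -> total=18
Click 2 (0,1) count=1: revealed 0 new [(none)] -> total=18
Click 3 (0,2) count=0: revealed 0 new [(none)] -> total=18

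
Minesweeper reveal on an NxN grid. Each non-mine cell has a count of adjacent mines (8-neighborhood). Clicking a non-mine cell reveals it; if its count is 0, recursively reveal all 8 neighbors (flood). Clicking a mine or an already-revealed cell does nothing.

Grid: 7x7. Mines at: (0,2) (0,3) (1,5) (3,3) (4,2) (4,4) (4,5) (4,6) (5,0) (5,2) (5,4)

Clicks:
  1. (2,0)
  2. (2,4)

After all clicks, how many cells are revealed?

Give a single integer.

Click 1 (2,0) count=0: revealed 13 new [(0,0) (0,1) (1,0) (1,1) (1,2) (2,0) (2,1) (2,2) (3,0) (3,1) (3,2) (4,0) (4,1)] -> total=13
Click 2 (2,4) count=2: revealed 1 new [(2,4)] -> total=14

Answer: 14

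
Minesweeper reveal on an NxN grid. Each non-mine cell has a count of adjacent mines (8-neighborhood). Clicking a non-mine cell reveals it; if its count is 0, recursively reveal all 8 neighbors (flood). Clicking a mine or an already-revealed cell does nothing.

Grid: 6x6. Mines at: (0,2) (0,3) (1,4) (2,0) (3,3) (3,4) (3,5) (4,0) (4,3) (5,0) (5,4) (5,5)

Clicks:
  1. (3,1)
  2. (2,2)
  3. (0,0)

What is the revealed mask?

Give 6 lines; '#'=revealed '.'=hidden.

Answer: ##....
##....
..#...
.#....
......
......

Derivation:
Click 1 (3,1) count=2: revealed 1 new [(3,1)] -> total=1
Click 2 (2,2) count=1: revealed 1 new [(2,2)] -> total=2
Click 3 (0,0) count=0: revealed 4 new [(0,0) (0,1) (1,0) (1,1)] -> total=6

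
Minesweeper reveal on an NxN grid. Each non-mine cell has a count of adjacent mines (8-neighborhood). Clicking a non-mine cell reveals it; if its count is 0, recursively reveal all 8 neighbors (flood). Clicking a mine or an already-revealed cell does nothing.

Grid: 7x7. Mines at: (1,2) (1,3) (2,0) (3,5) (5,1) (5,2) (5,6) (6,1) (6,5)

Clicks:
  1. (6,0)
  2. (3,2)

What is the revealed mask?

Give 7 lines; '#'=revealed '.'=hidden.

Answer: .......
.......
.####..
.####..
.####..
.......
#......

Derivation:
Click 1 (6,0) count=2: revealed 1 new [(6,0)] -> total=1
Click 2 (3,2) count=0: revealed 12 new [(2,1) (2,2) (2,3) (2,4) (3,1) (3,2) (3,3) (3,4) (4,1) (4,2) (4,3) (4,4)] -> total=13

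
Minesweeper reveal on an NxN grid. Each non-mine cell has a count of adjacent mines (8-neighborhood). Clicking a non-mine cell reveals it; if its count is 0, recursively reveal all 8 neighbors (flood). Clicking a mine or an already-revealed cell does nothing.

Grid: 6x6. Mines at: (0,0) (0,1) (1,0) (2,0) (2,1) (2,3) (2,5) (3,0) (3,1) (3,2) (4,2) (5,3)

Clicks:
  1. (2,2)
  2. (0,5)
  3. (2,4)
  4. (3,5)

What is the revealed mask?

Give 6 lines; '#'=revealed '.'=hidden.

Click 1 (2,2) count=4: revealed 1 new [(2,2)] -> total=1
Click 2 (0,5) count=0: revealed 8 new [(0,2) (0,3) (0,4) (0,5) (1,2) (1,3) (1,4) (1,5)] -> total=9
Click 3 (2,4) count=2: revealed 1 new [(2,4)] -> total=10
Click 4 (3,5) count=1: revealed 1 new [(3,5)] -> total=11

Answer: ..####
..####
..#.#.
.....#
......
......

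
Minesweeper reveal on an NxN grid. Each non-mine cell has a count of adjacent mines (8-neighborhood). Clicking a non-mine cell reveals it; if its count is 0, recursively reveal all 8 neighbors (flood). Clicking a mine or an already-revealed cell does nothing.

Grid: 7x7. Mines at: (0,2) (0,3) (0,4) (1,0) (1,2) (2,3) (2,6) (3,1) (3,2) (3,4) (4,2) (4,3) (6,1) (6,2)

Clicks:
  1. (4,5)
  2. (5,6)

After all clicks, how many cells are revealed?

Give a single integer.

Click 1 (4,5) count=1: revealed 1 new [(4,5)] -> total=1
Click 2 (5,6) count=0: revealed 12 new [(3,5) (3,6) (4,4) (4,6) (5,3) (5,4) (5,5) (5,6) (6,3) (6,4) (6,5) (6,6)] -> total=13

Answer: 13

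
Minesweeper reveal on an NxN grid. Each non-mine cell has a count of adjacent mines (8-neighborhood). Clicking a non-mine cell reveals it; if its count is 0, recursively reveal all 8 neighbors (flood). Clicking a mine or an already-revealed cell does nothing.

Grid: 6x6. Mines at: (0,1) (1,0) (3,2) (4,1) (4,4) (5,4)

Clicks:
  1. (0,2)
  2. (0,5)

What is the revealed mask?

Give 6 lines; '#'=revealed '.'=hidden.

Answer: ..####
..####
..####
...###
......
......

Derivation:
Click 1 (0,2) count=1: revealed 1 new [(0,2)] -> total=1
Click 2 (0,5) count=0: revealed 14 new [(0,3) (0,4) (0,5) (1,2) (1,3) (1,4) (1,5) (2,2) (2,3) (2,4) (2,5) (3,3) (3,4) (3,5)] -> total=15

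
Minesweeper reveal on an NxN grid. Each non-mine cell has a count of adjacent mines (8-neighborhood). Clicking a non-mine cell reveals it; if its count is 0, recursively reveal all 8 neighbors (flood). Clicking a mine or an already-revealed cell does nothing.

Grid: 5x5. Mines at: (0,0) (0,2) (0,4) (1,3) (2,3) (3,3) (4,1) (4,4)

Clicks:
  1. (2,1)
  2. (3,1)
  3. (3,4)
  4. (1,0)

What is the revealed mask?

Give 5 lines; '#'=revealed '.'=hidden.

Click 1 (2,1) count=0: revealed 9 new [(1,0) (1,1) (1,2) (2,0) (2,1) (2,2) (3,0) (3,1) (3,2)] -> total=9
Click 2 (3,1) count=1: revealed 0 new [(none)] -> total=9
Click 3 (3,4) count=3: revealed 1 new [(3,4)] -> total=10
Click 4 (1,0) count=1: revealed 0 new [(none)] -> total=10

Answer: .....
###..
###..
###.#
.....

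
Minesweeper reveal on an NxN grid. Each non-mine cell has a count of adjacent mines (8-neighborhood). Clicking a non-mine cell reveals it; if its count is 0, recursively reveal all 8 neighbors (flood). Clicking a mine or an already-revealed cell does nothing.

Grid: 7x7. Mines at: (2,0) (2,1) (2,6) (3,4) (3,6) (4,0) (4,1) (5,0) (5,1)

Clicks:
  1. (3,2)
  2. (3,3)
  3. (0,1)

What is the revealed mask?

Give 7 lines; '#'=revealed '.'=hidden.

Answer: #######
#######
..####.
..##...
.......
.......
.......

Derivation:
Click 1 (3,2) count=2: revealed 1 new [(3,2)] -> total=1
Click 2 (3,3) count=1: revealed 1 new [(3,3)] -> total=2
Click 3 (0,1) count=0: revealed 18 new [(0,0) (0,1) (0,2) (0,3) (0,4) (0,5) (0,6) (1,0) (1,1) (1,2) (1,3) (1,4) (1,5) (1,6) (2,2) (2,3) (2,4) (2,5)] -> total=20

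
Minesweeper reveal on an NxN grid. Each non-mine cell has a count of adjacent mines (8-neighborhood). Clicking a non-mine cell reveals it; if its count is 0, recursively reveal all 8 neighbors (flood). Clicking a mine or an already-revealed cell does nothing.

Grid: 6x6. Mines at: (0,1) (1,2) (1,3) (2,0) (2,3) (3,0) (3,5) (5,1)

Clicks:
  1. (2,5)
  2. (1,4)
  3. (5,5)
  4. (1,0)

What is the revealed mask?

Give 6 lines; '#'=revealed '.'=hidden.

Answer: ......
#...#.
.....#
..###.
..####
..####

Derivation:
Click 1 (2,5) count=1: revealed 1 new [(2,5)] -> total=1
Click 2 (1,4) count=2: revealed 1 new [(1,4)] -> total=2
Click 3 (5,5) count=0: revealed 11 new [(3,2) (3,3) (3,4) (4,2) (4,3) (4,4) (4,5) (5,2) (5,3) (5,4) (5,5)] -> total=13
Click 4 (1,0) count=2: revealed 1 new [(1,0)] -> total=14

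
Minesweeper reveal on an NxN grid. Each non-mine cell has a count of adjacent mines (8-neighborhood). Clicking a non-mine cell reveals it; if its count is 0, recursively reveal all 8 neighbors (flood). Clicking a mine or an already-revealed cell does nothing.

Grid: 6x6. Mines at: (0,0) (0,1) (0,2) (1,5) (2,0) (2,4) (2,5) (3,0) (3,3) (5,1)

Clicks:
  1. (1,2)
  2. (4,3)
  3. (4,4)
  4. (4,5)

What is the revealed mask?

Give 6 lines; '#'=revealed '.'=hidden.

Click 1 (1,2) count=2: revealed 1 new [(1,2)] -> total=1
Click 2 (4,3) count=1: revealed 1 new [(4,3)] -> total=2
Click 3 (4,4) count=1: revealed 1 new [(4,4)] -> total=3
Click 4 (4,5) count=0: revealed 8 new [(3,4) (3,5) (4,2) (4,5) (5,2) (5,3) (5,4) (5,5)] -> total=11

Answer: ......
..#...
......
....##
..####
..####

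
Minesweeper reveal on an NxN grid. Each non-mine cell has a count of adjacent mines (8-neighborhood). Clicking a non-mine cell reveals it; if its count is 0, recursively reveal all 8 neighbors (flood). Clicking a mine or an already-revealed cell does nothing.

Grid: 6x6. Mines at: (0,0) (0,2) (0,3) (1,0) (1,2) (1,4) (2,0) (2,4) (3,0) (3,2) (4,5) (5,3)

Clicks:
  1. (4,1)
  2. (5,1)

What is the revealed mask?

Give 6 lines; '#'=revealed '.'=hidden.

Answer: ......
......
......
......
###...
###...

Derivation:
Click 1 (4,1) count=2: revealed 1 new [(4,1)] -> total=1
Click 2 (5,1) count=0: revealed 5 new [(4,0) (4,2) (5,0) (5,1) (5,2)] -> total=6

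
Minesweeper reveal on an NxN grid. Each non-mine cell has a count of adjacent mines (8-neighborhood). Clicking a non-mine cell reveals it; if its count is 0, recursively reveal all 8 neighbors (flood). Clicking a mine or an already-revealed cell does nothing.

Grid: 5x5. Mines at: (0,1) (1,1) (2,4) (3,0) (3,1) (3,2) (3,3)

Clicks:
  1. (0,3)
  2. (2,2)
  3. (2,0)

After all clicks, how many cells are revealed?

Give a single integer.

Click 1 (0,3) count=0: revealed 6 new [(0,2) (0,3) (0,4) (1,2) (1,3) (1,4)] -> total=6
Click 2 (2,2) count=4: revealed 1 new [(2,2)] -> total=7
Click 3 (2,0) count=3: revealed 1 new [(2,0)] -> total=8

Answer: 8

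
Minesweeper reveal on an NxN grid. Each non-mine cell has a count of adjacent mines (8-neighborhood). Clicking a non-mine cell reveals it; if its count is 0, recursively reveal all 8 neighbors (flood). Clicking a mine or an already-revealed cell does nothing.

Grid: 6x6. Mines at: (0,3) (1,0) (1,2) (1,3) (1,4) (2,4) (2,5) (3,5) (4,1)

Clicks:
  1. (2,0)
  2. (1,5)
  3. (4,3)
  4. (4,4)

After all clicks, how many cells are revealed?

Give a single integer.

Click 1 (2,0) count=1: revealed 1 new [(2,0)] -> total=1
Click 2 (1,5) count=3: revealed 1 new [(1,5)] -> total=2
Click 3 (4,3) count=0: revealed 11 new [(3,2) (3,3) (3,4) (4,2) (4,3) (4,4) (4,5) (5,2) (5,3) (5,4) (5,5)] -> total=13
Click 4 (4,4) count=1: revealed 0 new [(none)] -> total=13

Answer: 13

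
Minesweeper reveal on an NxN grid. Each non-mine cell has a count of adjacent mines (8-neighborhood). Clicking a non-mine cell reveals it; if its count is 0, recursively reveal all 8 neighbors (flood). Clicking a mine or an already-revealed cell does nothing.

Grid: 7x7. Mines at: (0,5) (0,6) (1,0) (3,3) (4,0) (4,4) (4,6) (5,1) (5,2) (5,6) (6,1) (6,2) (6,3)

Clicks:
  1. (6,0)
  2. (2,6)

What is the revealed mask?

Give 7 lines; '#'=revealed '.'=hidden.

Click 1 (6,0) count=2: revealed 1 new [(6,0)] -> total=1
Click 2 (2,6) count=0: revealed 9 new [(1,4) (1,5) (1,6) (2,4) (2,5) (2,6) (3,4) (3,5) (3,6)] -> total=10

Answer: .......
....###
....###
....###
.......
.......
#......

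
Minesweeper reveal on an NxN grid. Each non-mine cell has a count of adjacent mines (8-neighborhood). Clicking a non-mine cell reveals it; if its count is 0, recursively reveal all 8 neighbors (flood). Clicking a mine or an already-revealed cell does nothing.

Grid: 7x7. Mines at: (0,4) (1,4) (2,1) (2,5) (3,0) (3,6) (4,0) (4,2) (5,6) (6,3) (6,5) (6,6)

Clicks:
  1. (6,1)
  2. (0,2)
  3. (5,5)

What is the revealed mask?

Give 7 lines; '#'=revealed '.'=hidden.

Click 1 (6,1) count=0: revealed 6 new [(5,0) (5,1) (5,2) (6,0) (6,1) (6,2)] -> total=6
Click 2 (0,2) count=0: revealed 8 new [(0,0) (0,1) (0,2) (0,3) (1,0) (1,1) (1,2) (1,3)] -> total=14
Click 3 (5,5) count=3: revealed 1 new [(5,5)] -> total=15

Answer: ####...
####...
.......
.......
.......
###..#.
###....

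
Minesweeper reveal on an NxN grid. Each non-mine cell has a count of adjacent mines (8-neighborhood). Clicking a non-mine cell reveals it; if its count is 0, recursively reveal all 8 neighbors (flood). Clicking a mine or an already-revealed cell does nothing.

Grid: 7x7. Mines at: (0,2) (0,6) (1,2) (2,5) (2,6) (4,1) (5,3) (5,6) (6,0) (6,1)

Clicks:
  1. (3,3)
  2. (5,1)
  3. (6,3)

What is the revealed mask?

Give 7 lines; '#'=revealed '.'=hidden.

Click 1 (3,3) count=0: revealed 9 new [(2,2) (2,3) (2,4) (3,2) (3,3) (3,4) (4,2) (4,3) (4,4)] -> total=9
Click 2 (5,1) count=3: revealed 1 new [(5,1)] -> total=10
Click 3 (6,3) count=1: revealed 1 new [(6,3)] -> total=11

Answer: .......
.......
..###..
..###..
..###..
.#.....
...#...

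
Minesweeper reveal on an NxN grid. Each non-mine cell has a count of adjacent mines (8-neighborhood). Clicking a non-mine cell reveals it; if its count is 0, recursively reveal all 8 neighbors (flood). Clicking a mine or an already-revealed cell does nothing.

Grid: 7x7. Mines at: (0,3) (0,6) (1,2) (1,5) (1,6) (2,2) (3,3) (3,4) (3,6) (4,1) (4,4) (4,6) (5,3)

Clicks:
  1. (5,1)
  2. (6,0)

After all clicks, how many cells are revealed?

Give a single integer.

Click 1 (5,1) count=1: revealed 1 new [(5,1)] -> total=1
Click 2 (6,0) count=0: revealed 5 new [(5,0) (5,2) (6,0) (6,1) (6,2)] -> total=6

Answer: 6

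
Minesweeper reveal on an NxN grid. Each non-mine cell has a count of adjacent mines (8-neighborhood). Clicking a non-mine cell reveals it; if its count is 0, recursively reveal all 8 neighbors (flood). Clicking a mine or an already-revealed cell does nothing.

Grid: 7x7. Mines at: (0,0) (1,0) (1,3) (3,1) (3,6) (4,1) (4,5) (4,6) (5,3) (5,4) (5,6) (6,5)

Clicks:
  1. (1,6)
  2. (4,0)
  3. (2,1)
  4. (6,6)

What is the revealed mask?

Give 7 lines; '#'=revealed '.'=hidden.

Click 1 (1,6) count=0: revealed 9 new [(0,4) (0,5) (0,6) (1,4) (1,5) (1,6) (2,4) (2,5) (2,6)] -> total=9
Click 2 (4,0) count=2: revealed 1 new [(4,0)] -> total=10
Click 3 (2,1) count=2: revealed 1 new [(2,1)] -> total=11
Click 4 (6,6) count=2: revealed 1 new [(6,6)] -> total=12

Answer: ....###
....###
.#..###
.......
#......
.......
......#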